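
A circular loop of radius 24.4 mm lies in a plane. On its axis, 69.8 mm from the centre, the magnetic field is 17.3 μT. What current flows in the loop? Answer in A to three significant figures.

I ≈ 18.7 A

On the axis of a loop, B = μ₀IR²/[2(R²+z²)^(3/2)], so I = 2B(R²+z²)^(3/2)/(μ₀R²).
R² + z² = 0.0005954 + 0.004872 = 0.005467 m²; raised to 3/2 gives 4.04×10⁻⁴ m³.
I = 2 × 1.73×10⁻⁵ × 4.04×10⁻⁴ / (1.26×10⁻⁶ × 0.0005954) = 18.7 A.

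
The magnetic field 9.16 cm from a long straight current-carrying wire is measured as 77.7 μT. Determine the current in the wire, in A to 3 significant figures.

I ≈ 35.6 A

For a long straight wire B = μ₀I/(2πd), so I = 2πdB/μ₀.
I = 2π × 0.0916 × 7.77×10⁻⁵ / (4π×10⁻⁷) = 35.6 A.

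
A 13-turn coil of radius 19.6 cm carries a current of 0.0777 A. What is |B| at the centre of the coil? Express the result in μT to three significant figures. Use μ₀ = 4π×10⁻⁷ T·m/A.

B ≈ 3.24 μT

For an N-turn flat coil, B = Nμ₀I/(2R) with R = 0.196 m.
B = 13 × 2.49×10⁻⁷ T = 3.24×10⁻⁶ T.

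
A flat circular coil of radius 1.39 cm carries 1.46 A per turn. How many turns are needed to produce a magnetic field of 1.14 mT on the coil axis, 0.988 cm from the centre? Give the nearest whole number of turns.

N = 32

For an N-turn coil, B = Nμ₀IR²/[2(R²+z²)^(3/2)]. A single turn gives B₁ = 3.57×10⁻⁵ T with R = 0.0139 m, z = 0.00988 m.
N = B/B₁ = 1.14×10⁻³ / 3.57×10⁻⁵ = 31.90.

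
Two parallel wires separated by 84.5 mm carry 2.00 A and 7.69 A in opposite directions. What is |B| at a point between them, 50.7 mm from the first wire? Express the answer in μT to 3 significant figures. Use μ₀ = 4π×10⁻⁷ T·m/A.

B ≈ 53.4 μT

Each long wire gives B = μ₀I/(2πd). Distances are d₁ = 0.0507 m and d₂ = 0.0338 m.
B₁ = 7.89×10⁻⁶ T, B₂ = 4.55×10⁻⁵ T.
Between antiparallel currents both contributions point the same way, so they add. B = B₁ + B₂ = 7.89×10⁻⁶ + 4.55×10⁻⁵ = 5.34×10⁻⁵ T.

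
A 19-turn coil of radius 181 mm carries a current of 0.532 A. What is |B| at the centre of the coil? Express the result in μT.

B ≈ 35.1 μT

For an N-turn flat coil, B = Nμ₀I/(2R) with R = 0.181 m.
B = 19 × 1.85×10⁻⁶ T = 3.51×10⁻⁵ T.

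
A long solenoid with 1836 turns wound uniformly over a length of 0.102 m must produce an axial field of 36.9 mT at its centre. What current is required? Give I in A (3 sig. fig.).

Inside a long solenoid B = μ₀nI with n = 1.800×10⁴ m⁻¹, so I = B/(μ₀n).
I = 3.69×10⁻² / (4π×10⁻⁷ × 1.800×10⁴) = 1.63 A.

I ≈ 1.63 A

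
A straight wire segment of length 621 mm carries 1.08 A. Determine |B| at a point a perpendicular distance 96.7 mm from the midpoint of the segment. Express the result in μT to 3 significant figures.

B ≈ 2.13 μT

For a finite straight segment, B = (μ₀I/4πd)(sinθ₁ + sinθ₂), where θ₁, θ₂ are the angles from the perpendicular to each end.
The perpendicular from the point meets the wire at its midpoint, so each end is L/2 = 0.3105 m away along the wire.
sinθ₁ = 0.3105/√(0.3105²+0.0967²) = 0.9548; sinθ₂ = 0.3105/√(0.3105²+0.0967²) = 0.9548.
B = (4π×10⁻⁷ × 1.08) / (4π × 0.0967) × (0.9548 + 0.9548) = 2.13×10⁻⁶ T.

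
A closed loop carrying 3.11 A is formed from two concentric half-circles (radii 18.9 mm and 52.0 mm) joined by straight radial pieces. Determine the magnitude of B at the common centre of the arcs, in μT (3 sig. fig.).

The radial connectors point toward the centre, so dl × r̂ = 0 and they contribute nothing.
Each semicircle gives μ₀I/(4R): inner arc 5.17×10⁻⁵ T, outer arc 1.88×10⁻⁵ T.
The two arcs carry current in opposite angular senses, so their fields oppose: B = |5.17×10⁻⁵ − 1.88×10⁻⁵| = 3.29×10⁻⁵ T.

B ≈ 32.9 μT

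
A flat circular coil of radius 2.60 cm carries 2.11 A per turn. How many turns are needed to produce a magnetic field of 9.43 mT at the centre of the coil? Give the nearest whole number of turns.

N = 185

For an N-turn coil, B = Nμ₀I/(2R). A single turn gives B₁ = 5.10×10⁻⁵ T with R = 0.026 m.
N = B/B₁ = 9.43×10⁻³ / 5.10×10⁻⁵ = 184.94.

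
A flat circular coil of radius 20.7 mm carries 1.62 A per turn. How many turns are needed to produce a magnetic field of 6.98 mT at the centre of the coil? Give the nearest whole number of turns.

N = 142

For an N-turn coil, B = Nμ₀I/(2R). A single turn gives B₁ = 4.92×10⁻⁵ T with R = 0.0207 m.
N = B/B₁ = 6.98×10⁻³ / 4.92×10⁻⁵ = 141.95.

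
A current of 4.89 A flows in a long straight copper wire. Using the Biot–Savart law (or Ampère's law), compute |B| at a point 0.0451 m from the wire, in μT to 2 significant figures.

B ≈ 22 μT

For an infinitely long straight wire, B = μ₀I/(2πd).
B = (4π×10⁻⁷ × 4.89) / (2π × 0.0451) = 2.17×10⁻⁵ T.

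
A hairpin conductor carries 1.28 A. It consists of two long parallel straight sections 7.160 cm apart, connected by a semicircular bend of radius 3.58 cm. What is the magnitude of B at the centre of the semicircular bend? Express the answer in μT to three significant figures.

The semicircular arc contributes B_arc = μ₀I·π/(4πR) = μ₀I/(4R) = 1.12×10⁻⁵ T.
Each semi-infinite lead is at perpendicular distance R = 0.0358 m from the centre, with the perpendicular foot at its near end, so it contributes μ₀I/(4πR); both point the same way, together 7.15×10⁻⁶ T.
Arc and leads all point the same direction: B = 1.12×10⁻⁵ + 7.15×10⁻⁶ = 1.84×10⁻⁵ T.

B ≈ 18.4 μT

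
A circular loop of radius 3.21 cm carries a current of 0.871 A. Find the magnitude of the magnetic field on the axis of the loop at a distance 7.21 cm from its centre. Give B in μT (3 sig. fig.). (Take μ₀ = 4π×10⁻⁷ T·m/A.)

B ≈ 1.15 μT

On the axis of a circular loop, B = μ₀IR² / [2(R²+z²)^(3/2)].
R² + z² = (0.0321)² + (0.0721)² = 0.006229 m², and (R²+z²)^(3/2) = 4.92×10⁻⁴ m³.
B = (4π×10⁻⁷ × 0.871 × 0.00103) / (2 × 4.92×10⁻⁴) = 1.15×10⁻⁶ T.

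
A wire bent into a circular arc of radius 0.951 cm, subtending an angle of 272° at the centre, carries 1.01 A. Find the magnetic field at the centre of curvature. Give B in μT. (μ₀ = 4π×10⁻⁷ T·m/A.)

B ≈ 50.4 μT

The Biot–Savart field of a circular arc at its centre is B = μ₀Iφ/(4πR), with φ = 4.747 rad.
B = (4π×10⁻⁷ × 1.01 × 4.747) / (4π × 0.00951) = 5.04×10⁻⁵ T.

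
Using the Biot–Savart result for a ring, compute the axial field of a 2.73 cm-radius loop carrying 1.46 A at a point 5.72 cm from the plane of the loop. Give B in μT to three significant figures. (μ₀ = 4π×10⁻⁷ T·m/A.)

B ≈ 2.69 μT

On the axis of a circular loop, B = μ₀IR² / [2(R²+z²)^(3/2)].
R² + z² = (0.0273)² + (0.0572)² = 0.004017 m², and (R²+z²)^(3/2) = 2.55×10⁻⁴ m³.
B = (4π×10⁻⁷ × 1.46 × 0.0007453) / (2 × 2.55×10⁻⁴) = 2.69×10⁻⁶ T.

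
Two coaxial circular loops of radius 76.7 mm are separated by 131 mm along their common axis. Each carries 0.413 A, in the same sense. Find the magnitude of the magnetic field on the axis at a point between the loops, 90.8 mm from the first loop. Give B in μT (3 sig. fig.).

B ≈ 3.26 μT

Each loop contributes B = μ₀IR²/[2(R²+z²)^(3/2)] on the axis, with z measured from that loop.
Loop 1 (z = 0.0908 m): B₁ = 9.09×10⁻⁷ T. Loop 2 (z = 0.0402 m): B₂ = 2.35×10⁻⁶ T.
The fields add: B = B₁ + B₂ = 3.26×10⁻⁶ T.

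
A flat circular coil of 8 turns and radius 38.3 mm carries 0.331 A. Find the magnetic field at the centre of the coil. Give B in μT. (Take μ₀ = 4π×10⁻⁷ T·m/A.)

B ≈ 43.4 μT

For an N-turn flat coil, B = Nμ₀I/(2R) with R = 0.0383 m.
B = 8 × 5.43×10⁻⁶ T = 4.34×10⁻⁵ T.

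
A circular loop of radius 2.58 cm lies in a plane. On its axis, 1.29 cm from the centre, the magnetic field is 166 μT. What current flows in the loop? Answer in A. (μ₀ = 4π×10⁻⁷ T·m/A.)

On the axis of a loop, B = μ₀IR²/[2(R²+z²)^(3/2)], so I = 2B(R²+z²)^(3/2)/(μ₀R²).
R² + z² = 0.0006656 + 0.0001664 = 0.000832 m²; raised to 3/2 gives 2.40×10⁻⁵ m³.
I = 2 × 1.66×10⁻⁴ × 2.40×10⁻⁵ / (1.26×10⁻⁶ × 0.0006656) = 9.53 A.

I ≈ 9.53 A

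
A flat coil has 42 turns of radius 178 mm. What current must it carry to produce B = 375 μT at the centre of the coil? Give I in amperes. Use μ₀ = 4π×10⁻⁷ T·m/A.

For an N-turn coil, B = Nμ₀I/(2R) with R = 0.178 m, so I = 2RB/(Nμ₀) = 2 × 0.178 × 3.75×10⁻⁴ / (42 × 4π×10⁻⁷) = 2.53 A.

I ≈ 2.53 A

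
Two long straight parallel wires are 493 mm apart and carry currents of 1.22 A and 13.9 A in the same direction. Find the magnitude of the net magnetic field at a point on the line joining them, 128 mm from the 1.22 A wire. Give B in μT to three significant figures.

Each long wire gives B = μ₀I/(2πd). Distances are d₁ = 0.128 m and d₂ = 0.365 m.
B₁ = 1.91×10⁻⁶ T, B₂ = 7.62×10⁻⁶ T.
Between parallel currents the two contributions point in opposite directions, so they subtract. B = |B₁ − B₂| = |1.91×10⁻⁶ − 7.62×10⁻⁶| = 5.71×10⁻⁶ T.

B ≈ 5.71 μT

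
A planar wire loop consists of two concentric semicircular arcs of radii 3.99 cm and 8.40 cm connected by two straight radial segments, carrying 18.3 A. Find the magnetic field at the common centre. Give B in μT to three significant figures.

B ≈ 75.6 μT

The radial connectors point toward the centre, so dl × r̂ = 0 and they contribute nothing.
Each semicircle gives μ₀I/(4R): inner arc 1.44×10⁻⁴ T, outer arc 6.84×10⁻⁵ T.
The two arcs carry current in opposite angular senses, so their fields oppose: B = |1.44×10⁻⁴ − 6.84×10⁻⁵| = 7.56×10⁻⁵ T.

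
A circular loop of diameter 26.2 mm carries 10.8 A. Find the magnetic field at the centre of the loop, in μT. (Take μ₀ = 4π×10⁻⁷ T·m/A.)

B ≈ 518 μT

At the centre of a circular loop the Biot–Savart law gives B = μ₀I/(2R) (so R = 0.0131 m).
B = (4π×10⁻⁷ × 10.8) / (2 × 0.0131) = 5.18×10⁻⁴ T.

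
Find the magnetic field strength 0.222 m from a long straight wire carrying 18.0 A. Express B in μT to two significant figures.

B ≈ 16 μT

For an infinitely long straight wire, B = μ₀I/(2πd).
B = (4π×10⁻⁷ × 18.0) / (2π × 0.222) = 1.62×10⁻⁵ T.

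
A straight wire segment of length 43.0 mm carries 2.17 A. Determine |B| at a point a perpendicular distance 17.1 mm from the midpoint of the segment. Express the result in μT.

For a finite straight segment, B = (μ₀I/4πd)(sinθ₁ + sinθ₂), where θ₁, θ₂ are the angles from the perpendicular to each end.
The perpendicular from the point meets the wire at its midpoint, so each end is L/2 = 0.0215 m away along the wire.
sinθ₁ = 0.0215/√(0.0215²+0.0171²) = 0.7826; sinθ₂ = 0.0215/√(0.0215²+0.0171²) = 0.7826.
B = (4π×10⁻⁷ × 2.17) / (4π × 0.0171) × (0.7826 + 0.7826) = 1.99×10⁻⁵ T.

B ≈ 19.9 μT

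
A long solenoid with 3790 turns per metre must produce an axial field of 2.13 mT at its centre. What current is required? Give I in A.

I ≈ 0.447 A

Inside a long solenoid B = μ₀nI with n = 3790 m⁻¹, so I = B/(μ₀n).
I = 2.13×10⁻³ / (4π×10⁻⁷ × 3790) = 0.447 A.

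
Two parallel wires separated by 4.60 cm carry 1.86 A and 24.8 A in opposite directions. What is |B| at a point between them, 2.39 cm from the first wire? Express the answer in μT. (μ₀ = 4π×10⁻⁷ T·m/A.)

B ≈ 240 μT

Each long wire gives B = μ₀I/(2πd). Distances are d₁ = 0.0239 m and d₂ = 0.0221 m.
B₁ = 1.56×10⁻⁵ T, B₂ = 2.24×10⁻⁴ T.
Between antiparallel currents both contributions point the same way, so they add. B = B₁ + B₂ = 1.56×10⁻⁵ + 2.24×10⁻⁴ = 2.40×10⁻⁴ T.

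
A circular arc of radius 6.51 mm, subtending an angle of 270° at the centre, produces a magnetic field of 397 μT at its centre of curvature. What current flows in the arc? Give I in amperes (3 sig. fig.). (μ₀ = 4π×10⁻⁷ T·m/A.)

For a circular arc, B = μ₀Iφ/(4πR) with φ in radians; here φ = 4.712 rad.
So I = 4πRB/(μ₀φ) = 4π × 0.00651 × 3.97×10⁻⁴ / (4π×10⁻⁷ × 4.712) = 5.48 A.

I ≈ 5.48 A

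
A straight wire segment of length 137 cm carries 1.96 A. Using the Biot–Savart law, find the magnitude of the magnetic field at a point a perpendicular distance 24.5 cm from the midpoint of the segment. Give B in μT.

For a finite straight segment, B = (μ₀I/4πd)(sinθ₁ + sinθ₂), where θ₁, θ₂ are the angles from the perpendicular to each end.
The perpendicular from the point meets the wire at its midpoint, so each end is L/2 = 0.685 m away along the wire.
sinθ₁ = 0.685/√(0.685²+0.245²) = 0.9416; sinθ₂ = 0.685/√(0.685²+0.245²) = 0.9416.
B = (4π×10⁻⁷ × 1.96) / (4π × 0.245) × (0.9416 + 0.9416) = 1.51×10⁻⁶ T.

B ≈ 1.51 μT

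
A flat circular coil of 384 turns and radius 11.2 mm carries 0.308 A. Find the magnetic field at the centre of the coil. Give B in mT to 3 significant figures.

For an N-turn flat coil, B = Nμ₀I/(2R) with R = 0.0112 m.
B = 384 × 1.73×10⁻⁵ T = 6.64×10⁻³ T.

B ≈ 6.64 mT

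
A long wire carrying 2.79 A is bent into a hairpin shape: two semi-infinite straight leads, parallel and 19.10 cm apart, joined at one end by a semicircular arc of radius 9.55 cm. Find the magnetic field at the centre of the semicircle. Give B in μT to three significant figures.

The semicircular arc contributes B_arc = μ₀I·π/(4πR) = μ₀I/(4R) = 9.18×10⁻⁶ T.
Each semi-infinite lead is at perpendicular distance R = 0.0955 m from the centre, with the perpendicular foot at its near end, so it contributes μ₀I/(4πR); both point the same way, together 5.84×10⁻⁶ T.
Arc and leads all point the same direction: B = 9.18×10⁻⁶ + 5.84×10⁻⁶ = 1.50×10⁻⁵ T.

B ≈ 15.0 μT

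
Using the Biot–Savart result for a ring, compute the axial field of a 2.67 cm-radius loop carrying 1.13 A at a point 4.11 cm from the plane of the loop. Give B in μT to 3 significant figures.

B ≈ 4.30 μT

On the axis of a circular loop, B = μ₀IR² / [2(R²+z²)^(3/2)].
R² + z² = (0.0267)² + (0.0411)² = 0.002402 m², and (R²+z²)^(3/2) = 1.18×10⁻⁴ m³.
B = (4π×10⁻⁷ × 1.13 × 0.0007129) / (2 × 1.18×10⁻⁴) = 4.30×10⁻⁶ T.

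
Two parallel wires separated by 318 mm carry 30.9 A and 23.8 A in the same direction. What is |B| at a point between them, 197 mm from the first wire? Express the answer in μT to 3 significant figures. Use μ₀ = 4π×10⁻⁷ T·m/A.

Each long wire gives B = μ₀I/(2πd). Distances are d₁ = 0.197 m and d₂ = 0.121 m.
B₁ = 3.14×10⁻⁵ T, B₂ = 3.93×10⁻⁵ T.
Between parallel currents the two contributions point in opposite directions, so they subtract. B = |B₁ − B₂| = |3.14×10⁻⁵ − 3.93×10⁻⁵| = 7.97×10⁻⁶ T.

B ≈ 7.97 μT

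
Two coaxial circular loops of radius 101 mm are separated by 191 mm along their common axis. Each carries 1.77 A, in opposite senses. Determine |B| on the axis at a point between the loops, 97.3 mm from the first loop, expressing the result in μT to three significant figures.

Each loop contributes B = μ₀IR²/[2(R²+z²)^(3/2)] on the axis, with z measured from that loop.
Loop 1 (z = 0.0973 m): B₁ = 4.11×10⁻⁶ T. Loop 2 (z = 0.0937 m): B₂ = 4.34×10⁻⁶ T.
The fields oppose: B = |B₁ − B₂| = 2.26×10⁻⁷ T.

B ≈ 0.226 μT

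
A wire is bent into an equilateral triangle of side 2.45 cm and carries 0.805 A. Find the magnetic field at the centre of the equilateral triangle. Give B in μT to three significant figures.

Each side is a finite straight segment at perpendicular distance d = a/(2 tan(π/3)) = 0.007073 m from the centre, with end-angles ±π/3.
One side contributes B₁ = (μ₀I/4πd)·2 sin(π/3) = 1.97×10⁻⁵ T.
All 3 sides add in the same direction: B = 3 × 1.97×10⁻⁵ = 5.91×10⁻⁵ T.

B ≈ 59.1 μT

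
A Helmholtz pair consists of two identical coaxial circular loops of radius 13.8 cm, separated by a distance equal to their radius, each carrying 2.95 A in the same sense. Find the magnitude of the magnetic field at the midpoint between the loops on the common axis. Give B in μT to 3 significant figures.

Each loop contributes B = μ₀IR²/[2(R²+z²)^(3/2)] on the axis, with z measured from that loop.
Loop 1 (z = 0.069 m): B₁ = 9.61×10⁻⁶ T. Loop 2 (z = 0.069 m): B₂ = 9.61×10⁻⁶ T.
The fields add: B = B₁ + B₂ = 1.92×10⁻⁵ T.

B ≈ 19.2 μT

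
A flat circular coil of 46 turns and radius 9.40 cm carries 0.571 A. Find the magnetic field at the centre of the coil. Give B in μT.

For an N-turn flat coil, B = Nμ₀I/(2R) with R = 0.094 m.
B = 46 × 3.82×10⁻⁶ T = 1.76×10⁻⁴ T.

B ≈ 176 μT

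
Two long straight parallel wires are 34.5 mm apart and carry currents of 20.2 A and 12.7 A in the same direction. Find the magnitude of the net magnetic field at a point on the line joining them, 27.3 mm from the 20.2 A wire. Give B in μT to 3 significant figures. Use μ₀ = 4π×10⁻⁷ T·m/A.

Each long wire gives B = μ₀I/(2πd). Distances are d₁ = 0.0273 m and d₂ = 0.0072 m.
B₁ = 1.48×10⁻⁴ T, B₂ = 3.53×10⁻⁴ T.
Between parallel currents the two contributions point in opposite directions, so they subtract. B = |B₁ − B₂| = |1.48×10⁻⁴ − 3.53×10⁻⁴| = 2.05×10⁻⁴ T.

B ≈ 205 μT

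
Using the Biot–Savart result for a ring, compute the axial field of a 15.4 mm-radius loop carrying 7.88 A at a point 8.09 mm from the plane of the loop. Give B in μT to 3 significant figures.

On the axis of a circular loop, B = μ₀IR² / [2(R²+z²)^(3/2)].
R² + z² = (0.0154)² + (0.00809)² = 0.0003026 m², and (R²+z²)^(3/2) = 5.26×10⁻⁶ m³.
B = (4π×10⁻⁷ × 7.88 × 0.0002372) / (2 × 5.26×10⁻⁶) = 2.23×10⁻⁴ T.

B ≈ 223 μT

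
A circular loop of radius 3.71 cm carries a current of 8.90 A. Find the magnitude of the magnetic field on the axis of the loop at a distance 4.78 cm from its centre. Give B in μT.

B ≈ 34.7 μT

On the axis of a circular loop, B = μ₀IR² / [2(R²+z²)^(3/2)].
R² + z² = (0.0371)² + (0.0478)² = 0.003661 m², and (R²+z²)^(3/2) = 2.22×10⁻⁴ m³.
B = (4π×10⁻⁷ × 8.90 × 0.001376) / (2 × 2.22×10⁻⁴) = 3.47×10⁻⁵ T.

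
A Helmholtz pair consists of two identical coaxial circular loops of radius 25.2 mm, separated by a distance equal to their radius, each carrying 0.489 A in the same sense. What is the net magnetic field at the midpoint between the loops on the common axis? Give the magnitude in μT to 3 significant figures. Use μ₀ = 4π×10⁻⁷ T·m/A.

Each loop contributes B = μ₀IR²/[2(R²+z²)^(3/2)] on the axis, with z measured from that loop.
Loop 1 (z = 0.0126 m): B₁ = 8.72×10⁻⁶ T. Loop 2 (z = 0.0126 m): B₂ = 8.72×10⁻⁶ T.
The fields add: B = B₁ + B₂ = 1.74×10⁻⁵ T.

B ≈ 17.4 μT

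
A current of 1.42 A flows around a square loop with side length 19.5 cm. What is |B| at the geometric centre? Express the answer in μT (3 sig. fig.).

Each side is a finite straight segment at perpendicular distance d = a/(2 tan(π/4)) = 0.0975 m from the centre, with end-angles ±π/4.
One side contributes B₁ = (μ₀I/4πd)·2 sin(π/4) = 2.06×10⁻⁶ T.
All 4 sides add in the same direction: B = 4 × 2.06×10⁻⁶ = 8.24×10⁻⁶ T.

B ≈ 8.24 μT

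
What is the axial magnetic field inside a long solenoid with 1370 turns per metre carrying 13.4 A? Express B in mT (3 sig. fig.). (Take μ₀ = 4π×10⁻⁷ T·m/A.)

Inside a long solenoid, B = μ₀nI with n = 1370 turns/m.
B = 4π×10⁻⁷ × 1370 × 13.4 = 2.31×10⁻² T.

B ≈ 23.1 mT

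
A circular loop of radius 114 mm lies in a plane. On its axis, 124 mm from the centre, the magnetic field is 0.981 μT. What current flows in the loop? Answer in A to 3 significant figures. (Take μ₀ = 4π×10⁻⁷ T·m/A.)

On the axis of a loop, B = μ₀IR²/[2(R²+z²)^(3/2)], so I = 2B(R²+z²)^(3/2)/(μ₀R²).
R² + z² = 0.013 + 0.01538 = 0.02837 m²; raised to 3/2 gives 4.78×10⁻³ m³.
I = 2 × 9.81×10⁻⁷ × 4.78×10⁻³ / (1.26×10⁻⁶ × 0.013) = 0.574 A.

I ≈ 0.574 A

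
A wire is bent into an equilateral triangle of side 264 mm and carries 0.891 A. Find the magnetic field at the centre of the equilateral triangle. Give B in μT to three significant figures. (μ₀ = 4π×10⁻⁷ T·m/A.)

B ≈ 6.07 μT

Each side is a finite straight segment at perpendicular distance d = a/(2 tan(π/3)) = 0.07621 m from the centre, with end-angles ±π/3.
One side contributes B₁ = (μ₀I/4πd)·2 sin(π/3) = 2.02×10⁻⁶ T.
All 3 sides add in the same direction: B = 3 × 2.02×10⁻⁶ = 6.07×10⁻⁶ T.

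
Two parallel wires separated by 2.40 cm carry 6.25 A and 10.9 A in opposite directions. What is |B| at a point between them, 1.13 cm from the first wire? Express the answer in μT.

Each long wire gives B = μ₀I/(2πd). Distances are d₁ = 0.0113 m and d₂ = 0.0127 m.
B₁ = 1.11×10⁻⁴ T, B₂ = 1.72×10⁻⁴ T.
Between antiparallel currents both contributions point the same way, so they add. B = B₁ + B₂ = 1.11×10⁻⁴ + 1.72×10⁻⁴ = 2.82×10⁻⁴ T.

B ≈ 282 μT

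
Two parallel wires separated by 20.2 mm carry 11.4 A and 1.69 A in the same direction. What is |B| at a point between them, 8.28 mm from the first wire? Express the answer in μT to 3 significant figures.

Each long wire gives B = μ₀I/(2πd). Distances are d₁ = 0.00828 m and d₂ = 0.01192 m.
B₁ = 2.75×10⁻⁴ T, B₂ = 2.84×10⁻⁵ T.
Between parallel currents the two contributions point in opposite directions, so they subtract. B = |B₁ − B₂| = |2.75×10⁻⁴ − 2.84×10⁻⁵| = 2.47×10⁻⁴ T.

B ≈ 247 μT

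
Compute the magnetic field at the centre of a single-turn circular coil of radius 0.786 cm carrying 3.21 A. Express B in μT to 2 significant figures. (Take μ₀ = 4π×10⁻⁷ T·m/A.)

B ≈ 260 μT

At the centre of a circular loop the Biot–Savart law gives B = μ₀I/(2R).
B = (4π×10⁻⁷ × 3.21) / (2 × 0.00786) = 2.57×10⁻⁴ T.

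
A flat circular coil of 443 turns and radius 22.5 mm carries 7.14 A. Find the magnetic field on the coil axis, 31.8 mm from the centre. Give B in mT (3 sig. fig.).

B ≈ 17.0 mT

For an N-turn flat coil, B = Nμ₀IR²/[2(R²+z²)^(3/2)] with R = 0.0225 m, z = 0.0318 m.
B = 443 × 3.84×10⁻⁵ T = 1.70×10⁻² T.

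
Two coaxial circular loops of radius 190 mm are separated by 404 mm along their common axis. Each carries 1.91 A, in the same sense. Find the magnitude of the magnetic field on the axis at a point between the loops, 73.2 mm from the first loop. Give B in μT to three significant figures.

Each loop contributes B = μ₀IR²/[2(R²+z²)^(3/2)] on the axis, with z measured from that loop.
Loop 1 (z = 0.0732 m): B₁ = 5.13×10⁻⁶ T. Loop 2 (z = 0.3308 m): B₂ = 7.80×10⁻⁷ T.
The fields add: B = B₁ + B₂ = 5.91×10⁻⁶ T.

B ≈ 5.91 μT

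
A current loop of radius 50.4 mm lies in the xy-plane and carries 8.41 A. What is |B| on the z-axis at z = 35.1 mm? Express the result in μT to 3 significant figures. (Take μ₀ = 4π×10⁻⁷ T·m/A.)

On the axis of a circular loop, B = μ₀IR² / [2(R²+z²)^(3/2)].
R² + z² = (0.0504)² + (0.0351)² = 0.003772 m², and (R²+z²)^(3/2) = 2.32×10⁻⁴ m³.
B = (4π×10⁻⁷ × 8.41 × 0.00254) / (2 × 2.32×10⁻⁴) = 5.79×10⁻⁵ T.

B ≈ 57.9 μT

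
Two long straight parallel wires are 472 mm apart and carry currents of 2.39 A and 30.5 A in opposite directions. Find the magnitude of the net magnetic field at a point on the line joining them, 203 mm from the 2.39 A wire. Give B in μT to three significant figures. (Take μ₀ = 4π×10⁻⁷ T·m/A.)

B ≈ 25.0 μT

Each long wire gives B = μ₀I/(2πd). Distances are d₁ = 0.203 m and d₂ = 0.269 m.
B₁ = 2.35×10⁻⁶ T, B₂ = 2.27×10⁻⁵ T.
Between antiparallel currents both contributions point the same way, so they add. B = B₁ + B₂ = 2.35×10⁻⁶ + 2.27×10⁻⁵ = 2.50×10⁻⁵ T.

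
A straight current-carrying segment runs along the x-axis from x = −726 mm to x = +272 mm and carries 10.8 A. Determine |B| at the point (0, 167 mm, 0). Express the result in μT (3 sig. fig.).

B ≈ 11.8 μT

For a finite straight segment, B = (μ₀I/4πd)(sinθ₁ + sinθ₂), where θ₁, θ₂ are the angles from the perpendicular to each end.
The perpendicular distance is d = 0.167 m; the end-offsets along the wire are a = 0.726 m and b = 0.272 m.
sinθ₁ = 0.726/√(0.726²+0.167²) = 0.9745; sinθ₂ = 0.272/√(0.272²+0.167²) = 0.8522.
B = (4π×10⁻⁷ × 10.8) / (4π × 0.167) × (0.9745 + 0.8522) = 1.18×10⁻⁵ T.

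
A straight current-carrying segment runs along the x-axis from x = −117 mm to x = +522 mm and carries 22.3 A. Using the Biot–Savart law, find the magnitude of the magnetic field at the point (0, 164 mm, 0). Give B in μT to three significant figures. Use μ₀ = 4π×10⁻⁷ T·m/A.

B ≈ 20.9 μT

For a finite straight segment, B = (μ₀I/4πd)(sinθ₁ + sinθ₂), where θ₁, θ₂ are the angles from the perpendicular to each end.
The perpendicular distance is d = 0.164 m; the end-offsets along the wire are a = 0.117 m and b = 0.522 m.
sinθ₁ = 0.117/√(0.117²+0.164²) = 0.5808; sinθ₂ = 0.522/√(0.522²+0.164²) = 0.9540.
B = (4π×10⁻⁷ × 22.3) / (4π × 0.164) × (0.5808 + 0.9540) = 2.09×10⁻⁵ T.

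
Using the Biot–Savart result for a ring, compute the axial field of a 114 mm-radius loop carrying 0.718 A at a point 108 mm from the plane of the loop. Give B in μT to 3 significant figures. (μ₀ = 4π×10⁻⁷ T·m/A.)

B ≈ 1.51 μT

On the axis of a circular loop, B = μ₀IR² / [2(R²+z²)^(3/2)].
R² + z² = (0.114)² + (0.108)² = 0.02466 m², and (R²+z²)^(3/2) = 3.87×10⁻³ m³.
B = (4π×10⁻⁷ × 0.718 × 0.013) / (2 × 3.87×10⁻³) = 1.51×10⁻⁶ T.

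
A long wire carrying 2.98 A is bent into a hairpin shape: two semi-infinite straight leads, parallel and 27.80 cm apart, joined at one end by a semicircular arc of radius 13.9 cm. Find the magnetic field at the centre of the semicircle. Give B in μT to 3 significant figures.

B ≈ 11.0 μT

The semicircular arc contributes B_arc = μ₀I·π/(4πR) = μ₀I/(4R) = 6.74×10⁻⁶ T.
Each semi-infinite lead is at perpendicular distance R = 0.139 m from the centre, with the perpendicular foot at its near end, so it contributes μ₀I/(4πR); both point the same way, together 4.29×10⁻⁶ T.
Arc and leads all point the same direction: B = 6.74×10⁻⁶ + 4.29×10⁻⁶ = 1.10×10⁻⁵ T.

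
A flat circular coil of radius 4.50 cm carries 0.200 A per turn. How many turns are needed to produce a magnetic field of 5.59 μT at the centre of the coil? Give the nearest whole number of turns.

N = 2

For an N-turn coil, B = Nμ₀I/(2R). A single turn gives B₁ = 2.79×10⁻⁶ T with R = 0.045 m.
N = B/B₁ = 5.59×10⁻⁶ / 2.79×10⁻⁶ = 2.00.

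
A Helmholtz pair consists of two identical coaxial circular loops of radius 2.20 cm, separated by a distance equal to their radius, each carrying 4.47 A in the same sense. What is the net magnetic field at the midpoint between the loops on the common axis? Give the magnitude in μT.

B ≈ 183 μT

Each loop contributes B = μ₀IR²/[2(R²+z²)^(3/2)] on the axis, with z measured from that loop.
Loop 1 (z = 0.011 m): B₁ = 9.13×10⁻⁵ T. Loop 2 (z = 0.011 m): B₂ = 9.13×10⁻⁵ T.
The fields add: B = B₁ + B₂ = 1.83×10⁻⁴ T.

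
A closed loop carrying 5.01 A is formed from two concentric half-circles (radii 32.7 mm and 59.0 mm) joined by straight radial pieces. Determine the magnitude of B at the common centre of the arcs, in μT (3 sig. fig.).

The radial connectors point toward the centre, so dl × r̂ = 0 and they contribute nothing.
Each semicircle gives μ₀I/(4R): inner arc 4.81×10⁻⁵ T, outer arc 2.67×10⁻⁵ T.
The two arcs carry current in opposite angular senses, so their fields oppose: B = |4.81×10⁻⁵ − 2.67×10⁻⁵| = 2.15×10⁻⁵ T.

B ≈ 21.5 μT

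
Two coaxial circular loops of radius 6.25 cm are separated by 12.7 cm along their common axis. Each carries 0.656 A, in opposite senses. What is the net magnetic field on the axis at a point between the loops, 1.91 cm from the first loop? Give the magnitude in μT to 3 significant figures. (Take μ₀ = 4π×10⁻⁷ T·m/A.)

Each loop contributes B = μ₀IR²/[2(R²+z²)^(3/2)] on the axis, with z measured from that loop.
Loop 1 (z = 0.0191 m): B₁ = 5.77×10⁻⁶ T. Loop 2 (z = 0.1079 m): B₂ = 8.30×10⁻⁷ T.
The fields oppose: B = |B₁ − B₂| = 4.94×10⁻⁶ T.

B ≈ 4.94 μT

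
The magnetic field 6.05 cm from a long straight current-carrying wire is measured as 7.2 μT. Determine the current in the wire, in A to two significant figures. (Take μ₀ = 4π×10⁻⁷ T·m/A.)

I ≈ 2.2 A

For a long straight wire B = μ₀I/(2πd), so I = 2πdB/μ₀.
I = 2π × 0.0605 × 7.20×10⁻⁶ / (4π×10⁻⁷) = 2.18 A.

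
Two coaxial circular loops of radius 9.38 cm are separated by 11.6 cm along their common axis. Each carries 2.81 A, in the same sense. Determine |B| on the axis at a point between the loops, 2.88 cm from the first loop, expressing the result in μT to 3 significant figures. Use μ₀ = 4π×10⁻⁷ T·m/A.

Each loop contributes B = μ₀IR²/[2(R²+z²)^(3/2)] on the axis, with z measured from that loop.
Loop 1 (z = 0.0288 m): B₁ = 1.64×10⁻⁵ T. Loop 2 (z = 0.0872 m): B₂ = 7.39×10⁻⁶ T.
The fields add: B = B₁ + B₂ = 2.38×10⁻⁵ T.

B ≈ 23.8 μT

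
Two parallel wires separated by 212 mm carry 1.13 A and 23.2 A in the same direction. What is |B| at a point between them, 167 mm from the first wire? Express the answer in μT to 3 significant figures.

Each long wire gives B = μ₀I/(2πd). Distances are d₁ = 0.167 m and d₂ = 0.045 m.
B₁ = 1.35×10⁻⁶ T, B₂ = 1.03×10⁻⁴ T.
Between parallel currents the two contributions point in opposite directions, so they subtract. B = |B₁ − B₂| = |1.35×10⁻⁶ − 1.03×10⁻⁴| = 1.02×10⁻⁴ T.

B ≈ 102 μT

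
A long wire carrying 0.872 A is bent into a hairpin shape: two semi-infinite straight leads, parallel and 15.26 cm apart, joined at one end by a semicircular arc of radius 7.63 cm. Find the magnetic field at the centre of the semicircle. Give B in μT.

The semicircular arc contributes B_arc = μ₀I·π/(4πR) = μ₀I/(4R) = 3.59×10⁻⁶ T.
Each semi-infinite lead is at perpendicular distance R = 0.0763 m from the centre, with the perpendicular foot at its near end, so it contributes μ₀I/(4πR); both point the same way, together 2.29×10⁻⁶ T.
Arc and leads all point the same direction: B = 3.59×10⁻⁶ + 2.29×10⁻⁶ = 5.88×10⁻⁶ T.

B ≈ 5.88 μT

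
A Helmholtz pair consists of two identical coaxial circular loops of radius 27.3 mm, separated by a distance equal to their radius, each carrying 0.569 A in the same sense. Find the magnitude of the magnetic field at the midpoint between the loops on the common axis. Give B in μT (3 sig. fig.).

B ≈ 18.7 μT

Each loop contributes B = μ₀IR²/[2(R²+z²)^(3/2)] on the axis, with z measured from that loop.
Loop 1 (z = 0.01365 m): B₁ = 9.37×10⁻⁶ T. Loop 2 (z = 0.01365 m): B₂ = 9.37×10⁻⁶ T.
The fields add: B = B₁ + B₂ = 1.87×10⁻⁵ T.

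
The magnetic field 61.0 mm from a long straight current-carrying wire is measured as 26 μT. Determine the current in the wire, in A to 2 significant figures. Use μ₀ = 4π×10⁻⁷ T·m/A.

I ≈ 7.9 A

For a long straight wire B = μ₀I/(2πd), so I = 2πdB/μ₀.
I = 2π × 0.061 × 2.60×10⁻⁵ / (4π×10⁻⁷) = 7.93 A.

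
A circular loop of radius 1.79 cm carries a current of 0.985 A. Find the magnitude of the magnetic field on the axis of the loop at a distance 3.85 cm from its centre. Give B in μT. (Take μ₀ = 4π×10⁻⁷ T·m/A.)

B ≈ 2.59 μT

On the axis of a circular loop, B = μ₀IR² / [2(R²+z²)^(3/2)].
R² + z² = (0.0179)² + (0.0385)² = 0.001803 m², and (R²+z²)^(3/2) = 7.65×10⁻⁵ m³.
B = (4π×10⁻⁷ × 0.985 × 0.0003204) / (2 × 7.65×10⁻⁵) = 2.59×10⁻⁶ T.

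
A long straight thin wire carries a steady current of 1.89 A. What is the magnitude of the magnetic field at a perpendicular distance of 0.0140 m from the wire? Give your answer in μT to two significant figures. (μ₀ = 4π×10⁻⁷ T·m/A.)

For an infinitely long straight wire, B = μ₀I/(2πd).
B = (4π×10⁻⁷ × 1.89) / (2π × 0.014) = 2.70×10⁻⁵ T.

B ≈ 27 μT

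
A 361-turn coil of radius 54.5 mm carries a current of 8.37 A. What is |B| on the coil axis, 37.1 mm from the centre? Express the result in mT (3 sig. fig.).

For an N-turn flat coil, B = Nμ₀IR²/[2(R²+z²)^(3/2)] with R = 0.0545 m, z = 0.0371 m.
B = 361 × 5.45×10⁻⁵ T = 1.97×10⁻² T.

B ≈ 19.7 mT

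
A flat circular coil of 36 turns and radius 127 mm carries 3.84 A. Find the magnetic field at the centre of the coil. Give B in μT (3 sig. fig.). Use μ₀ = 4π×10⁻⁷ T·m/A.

For an N-turn flat coil, B = Nμ₀I/(2R) with R = 0.127 m.
B = 36 × 1.90×10⁻⁵ T = 6.84×10⁻⁴ T.

B ≈ 684 μT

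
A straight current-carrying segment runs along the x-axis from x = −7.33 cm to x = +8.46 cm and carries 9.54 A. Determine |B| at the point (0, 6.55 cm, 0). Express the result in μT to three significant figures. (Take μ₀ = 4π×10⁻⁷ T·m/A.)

For a finite straight segment, B = (μ₀I/4πd)(sinθ₁ + sinθ₂), where θ₁, θ₂ are the angles from the perpendicular to each end.
The perpendicular distance is d = 0.0655 m; the end-offsets along the wire are a = 0.0733 m and b = 0.0846 m.
sinθ₁ = 0.0733/√(0.0733²+0.0655²) = 0.7457; sinθ₂ = 0.0846/√(0.0846²+0.0655²) = 0.7907.
B = (4π×10⁻⁷ × 9.54) / (4π × 0.0655) × (0.7457 + 0.7907) = 2.24×10⁻⁵ T.

B ≈ 22.4 μT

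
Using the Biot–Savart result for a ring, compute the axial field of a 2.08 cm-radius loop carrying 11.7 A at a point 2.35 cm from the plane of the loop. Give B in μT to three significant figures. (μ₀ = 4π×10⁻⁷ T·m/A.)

On the axis of a circular loop, B = μ₀IR² / [2(R²+z²)^(3/2)].
R² + z² = (0.0208)² + (0.0235)² = 0.0009849 m², and (R²+z²)^(3/2) = 3.09×10⁻⁵ m³.
B = (4π×10⁻⁷ × 11.7 × 0.0004326) / (2 × 3.09×10⁻⁵) = 1.03×10⁻⁴ T.

B ≈ 103 μT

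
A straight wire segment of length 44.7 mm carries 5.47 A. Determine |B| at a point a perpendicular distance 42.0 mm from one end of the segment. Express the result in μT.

B ≈ 9.49 μT

For a finite straight segment, B = (μ₀I/4πd)(sinθ₁ + sinθ₂), where θ₁, θ₂ are the angles from the perpendicular to each end.
The perpendicular foot is at one end, so the two end-offsets along the wire are 0 and L = 0.0447 m.
sinθ₁ = 0/√(0²+0.042²) = 0.0000; sinθ₂ = 0.0447/√(0.0447²+0.042²) = 0.7288.
B = (4π×10⁻⁷ × 5.47) / (4π × 0.042) × (0.0000 + 0.7288) = 9.49×10⁻⁶ T.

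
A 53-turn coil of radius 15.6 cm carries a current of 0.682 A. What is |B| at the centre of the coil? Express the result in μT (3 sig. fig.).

For an N-turn flat coil, B = Nμ₀I/(2R) with R = 0.156 m.
B = 53 × 2.75×10⁻⁶ T = 1.46×10⁻⁴ T.

B ≈ 146 μT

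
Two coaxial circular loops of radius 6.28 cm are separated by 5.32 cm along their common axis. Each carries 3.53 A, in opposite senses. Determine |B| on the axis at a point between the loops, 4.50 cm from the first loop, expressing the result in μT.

B ≈ 15.5 μT

Each loop contributes B = μ₀IR²/[2(R²+z²)^(3/2)] on the axis, with z measured from that loop.
Loop 1 (z = 0.045 m): B₁ = 1.90×10⁻⁵ T. Loop 2 (z = 0.0082 m): B₂ = 3.44×10⁻⁵ T.
The fields oppose: B = |B₁ − B₂| = 1.55×10⁻⁵ T.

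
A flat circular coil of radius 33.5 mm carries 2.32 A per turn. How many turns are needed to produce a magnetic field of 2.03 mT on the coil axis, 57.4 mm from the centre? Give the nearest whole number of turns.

For an N-turn coil, B = Nμ₀IR²/[2(R²+z²)^(3/2)]. A single turn gives B₁ = 5.57×10⁻⁶ T with R = 0.0335 m, z = 0.0574 m.
N = B/B₁ = 2.03×10⁻³ / 5.57×10⁻⁶ = 364.28.

N = 364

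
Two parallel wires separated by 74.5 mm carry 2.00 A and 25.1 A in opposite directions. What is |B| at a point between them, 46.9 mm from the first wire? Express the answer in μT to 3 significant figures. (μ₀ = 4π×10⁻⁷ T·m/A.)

B ≈ 190 μT

Each long wire gives B = μ₀I/(2πd). Distances are d₁ = 0.0469 m and d₂ = 0.0276 m.
B₁ = 8.53×10⁻⁶ T, B₂ = 1.82×10⁻⁴ T.
Between antiparallel currents both contributions point the same way, so they add. B = B₁ + B₂ = 8.53×10⁻⁶ + 1.82×10⁻⁴ = 1.90×10⁻⁴ T.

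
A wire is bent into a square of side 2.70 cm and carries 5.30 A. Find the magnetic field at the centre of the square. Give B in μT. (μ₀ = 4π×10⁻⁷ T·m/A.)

B ≈ 222 μT

Each side is a finite straight segment at perpendicular distance d = a/(2 tan(π/4)) = 0.0135 m from the centre, with end-angles ±π/4.
One side contributes B₁ = (μ₀I/4πd)·2 sin(π/4) = 5.55×10⁻⁵ T.
All 4 sides add in the same direction: B = 4 × 5.55×10⁻⁵ = 2.22×10⁻⁴ T.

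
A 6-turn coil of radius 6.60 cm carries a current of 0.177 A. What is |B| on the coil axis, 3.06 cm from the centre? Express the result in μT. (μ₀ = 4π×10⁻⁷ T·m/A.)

B ≈ 7.55 μT

For an N-turn flat coil, B = Nμ₀IR²/[2(R²+z²)^(3/2)] with R = 0.066 m, z = 0.0306 m.
B = 6 × 1.26×10⁻⁶ T = 7.55×10⁻⁶ T.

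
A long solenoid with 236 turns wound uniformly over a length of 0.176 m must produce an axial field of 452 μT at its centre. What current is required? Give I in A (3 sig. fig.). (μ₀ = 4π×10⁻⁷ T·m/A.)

I ≈ 0.268 A

Inside a long solenoid B = μ₀nI with n = 1341 m⁻¹, so I = B/(μ₀n).
I = 4.52×10⁻⁴ / (4π×10⁻⁷ × 1341) = 0.268 A.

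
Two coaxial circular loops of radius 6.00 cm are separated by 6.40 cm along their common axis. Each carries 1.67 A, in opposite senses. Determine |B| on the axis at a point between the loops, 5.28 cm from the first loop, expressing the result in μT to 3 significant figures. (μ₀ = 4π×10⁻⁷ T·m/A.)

Each loop contributes B = μ₀IR²/[2(R²+z²)^(3/2)] on the axis, with z measured from that loop.
Loop 1 (z = 0.0528 m): B₁ = 7.40×10⁻⁶ T. Loop 2 (z = 0.0112 m): B₂ = 1.66×10⁻⁵ T.
The fields oppose: B = |B₁ − B₂| = 9.21×10⁻⁶ T.

B ≈ 9.21 μT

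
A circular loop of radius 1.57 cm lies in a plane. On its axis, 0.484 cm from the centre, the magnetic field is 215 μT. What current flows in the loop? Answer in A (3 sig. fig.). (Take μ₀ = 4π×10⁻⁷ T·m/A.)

On the axis of a loop, B = μ₀IR²/[2(R²+z²)^(3/2)], so I = 2B(R²+z²)^(3/2)/(μ₀R²).
R² + z² = 0.0002465 + 2.343×10⁻⁵ = 0.0002699 m²; raised to 3/2 gives 4.43×10⁻⁶ m³.
I = 2 × 2.15×10⁻⁴ × 4.43×10⁻⁶ / (1.26×10⁻⁶ × 0.0002465) = 6.16 A.

I ≈ 6.16 A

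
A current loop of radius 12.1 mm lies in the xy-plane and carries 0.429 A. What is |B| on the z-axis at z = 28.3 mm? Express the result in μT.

B ≈ 1.35 μT

On the axis of a circular loop, B = μ₀IR² / [2(R²+z²)^(3/2)].
R² + z² = (0.0121)² + (0.0283)² = 0.0009473 m², and (R²+z²)^(3/2) = 2.92×10⁻⁵ m³.
B = (4π×10⁻⁷ × 0.429 × 0.0001464) / (2 × 2.92×10⁻⁵) = 1.35×10⁻⁶ T.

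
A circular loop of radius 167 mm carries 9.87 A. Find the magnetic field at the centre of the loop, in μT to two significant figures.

B ≈ 37 μT

At the centre of a circular loop the Biot–Savart law gives B = μ₀I/(2R).
B = (4π×10⁻⁷ × 9.87) / (2 × 0.167) = 3.71×10⁻⁵ T.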